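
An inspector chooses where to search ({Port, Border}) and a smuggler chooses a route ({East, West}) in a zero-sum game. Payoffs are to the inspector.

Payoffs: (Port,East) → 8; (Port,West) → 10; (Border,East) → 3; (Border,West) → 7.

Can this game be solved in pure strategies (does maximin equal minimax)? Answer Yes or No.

Row minima: Port → 8, Border → 3; maximin = 8.
Column maxima: East → 8, West → 10; minimax = 8.
maximin = minimax = 8, so a saddle point exists.

Yes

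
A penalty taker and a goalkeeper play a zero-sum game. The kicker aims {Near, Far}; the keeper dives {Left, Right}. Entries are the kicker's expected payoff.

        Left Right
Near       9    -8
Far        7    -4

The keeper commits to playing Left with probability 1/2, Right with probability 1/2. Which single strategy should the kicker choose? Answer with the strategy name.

Expected payoff of Near: (1/2)·9 + (1/2)·(-8) = 1/2.
Expected payoff of Far: (1/2)·7 + (1/2)·(-4) = 3/2.
The largest is 3/2, so the kicker's best response is Far.

Far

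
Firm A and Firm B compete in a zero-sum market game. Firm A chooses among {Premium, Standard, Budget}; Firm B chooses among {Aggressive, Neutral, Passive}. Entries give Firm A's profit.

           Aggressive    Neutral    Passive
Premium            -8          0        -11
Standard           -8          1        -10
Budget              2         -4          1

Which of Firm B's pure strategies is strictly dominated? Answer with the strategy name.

Aggressive

Passive holds Firm A's payoff strictly below Aggressive in every row: -11 < -8, -10 < -8, 1 < 2.
So Aggressive is strictly dominated for Firm B.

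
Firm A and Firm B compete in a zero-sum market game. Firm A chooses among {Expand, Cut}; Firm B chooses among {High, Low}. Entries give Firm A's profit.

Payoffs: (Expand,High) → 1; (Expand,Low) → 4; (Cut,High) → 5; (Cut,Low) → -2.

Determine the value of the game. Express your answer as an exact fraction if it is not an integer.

Row minima: Expand → 1, Cut → -2; maximin = 1.
Column maxima: High → 5, Low → 4; minimax = 4.
1 ≠ 4, so there is no saddle point; optimal play is mixed.
Let Firm A play Expand with probability p. Expected payoff against High: 1p + 5(1−p) = −4p + 5; against Low: 4p + (-2)(1−p) = 6p − 2.
Setting these equal: −4p + 5 = 6p − 2 ⇒ −10p = -7 ⇒ p = 7/10, and the value is (-4)·(7/10) + 5 = 11/5.
For Firm B: with q = P(High), equating Expand's and Cut's payoffs gives −3q + 4 = 7q − 2 ⇒ q = 3/5.

11/5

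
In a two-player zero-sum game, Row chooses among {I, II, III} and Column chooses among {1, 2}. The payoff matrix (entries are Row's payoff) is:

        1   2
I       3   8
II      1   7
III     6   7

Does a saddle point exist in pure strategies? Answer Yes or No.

Row minima: I → 3, II → 1, III → 6; maximin = 6.
Column maxima: 1 → 6, 2 → 8; minimax = 6.
maximin = minimax = 6, so a saddle point exists.

Yes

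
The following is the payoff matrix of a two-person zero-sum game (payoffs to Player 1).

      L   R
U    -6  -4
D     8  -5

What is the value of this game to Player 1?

-62/15

Row minima: U → -6, D → -5; maximin = -5.
Column maxima: L → 8, R → -4; minimax = -4.
-5 ≠ -4, so there is no saddle point; optimal play is mixed.
Let Player 1 play U with probability p. Expected payoff against L: (-6)p + 8(1−p) = −14p + 8; against R: (-4)p + (-5)(1−p) = p − 5.
Setting these equal: −14p + 8 = p − 5 ⇒ −15p = -13 ⇒ p = 13/15, and the value is (-14)·(13/15) + 8 = -62/15.
For Player 2: with q = P(L), equating U's and D's payoffs gives −2q − 4 = 13q − 5 ⇒ q = 1/15.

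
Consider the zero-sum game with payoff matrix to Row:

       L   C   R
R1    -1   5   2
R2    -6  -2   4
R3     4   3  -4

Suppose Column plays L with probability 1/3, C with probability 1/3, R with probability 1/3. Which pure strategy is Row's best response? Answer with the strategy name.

Expected payoff of R1: (1/3)·(-1) + (1/3)·5 + (1/3)·2 = 2.
Expected payoff of R2: (1/3)·(-6) + (1/3)·(-2) + (1/3)·4 = -4/3.
Expected payoff of R3: (1/3)·4 + (1/3)·3 + (1/3)·(-4) = 1.
The largest is 2, so Row's best response is R1.

R1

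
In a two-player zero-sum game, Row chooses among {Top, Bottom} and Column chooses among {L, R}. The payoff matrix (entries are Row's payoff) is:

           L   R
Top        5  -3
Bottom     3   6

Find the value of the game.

Row minima: Top → -3, Bottom → 3; maximin = 3.
Column maxima: L → 5, R → 6; minimax = 5.
3 ≠ 5, so there is no saddle point; optimal play is mixed.
Let Row play Top with probability p. Expected payoff against L: 5p + 3(1−p) = 2p + 3; against R: (-3)p + 6(1−p) = −9p + 6.
Setting these equal: 2p + 3 = −9p + 6 ⇒ 11p = 3 ⇒ p = 3/11, and the value is (2)·(3/11) + 3 = 39/11.
For Column: with q = P(L), equating Top's and Bottom's payoffs gives 8q − 3 = −3q + 6 ⇒ q = 9/11.

39/11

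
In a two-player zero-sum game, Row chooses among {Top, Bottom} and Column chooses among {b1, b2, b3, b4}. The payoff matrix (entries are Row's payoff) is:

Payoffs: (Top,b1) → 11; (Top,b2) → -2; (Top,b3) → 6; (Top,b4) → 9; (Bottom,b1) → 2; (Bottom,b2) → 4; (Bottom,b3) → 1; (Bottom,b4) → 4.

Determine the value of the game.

26/11

Row minima: Top → -2, Bottom → 1; maximin = 1.
Column maxima: b1 → 11, b2 → 4, b3 → 6, b4 → 9; minimax = 4.
1 ≠ 4, so there is no saddle point; optimal play is mixed.
b1 is strictly dominated by b3 (it gives Row strictly more in every row), so Column never plays it.
b4 is strictly dominated by b3 (it gives Row strictly more in every row), so Column never plays it.
On the remaining 2×2 (Top, Bottom vs b2, b3):
Let Row play Top with probability p. Expected payoff against b2: (-2)p + 4(1−p) = −6p + 4; against b3: 6p + 1(1−p) = 5p + 1.
Setting these equal: −6p + 4 = 5p + 1 ⇒ −11p = -3 ⇒ p = 3/11, and the value is (-6)·(3/11) + 4 = 26/11.
For Column: with q = P(b2), equating Top's and Bottom's payoffs gives −8q + 6 = 3q + 1 ⇒ q = 5/11.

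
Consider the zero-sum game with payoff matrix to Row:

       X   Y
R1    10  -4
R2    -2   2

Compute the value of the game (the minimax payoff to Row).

Row minima: R1 → -4, R2 → -2; maximin = -2.
Column maxima: X → 10, Y → 2; minimax = 2.
-2 ≠ 2, so there is no saddle point; optimal play is mixed.
Let Row play R1 with probability p. Expected payoff against X: 10p + (-2)(1−p) = 12p − 2; against Y: (-4)p + 2(1−p) = −6p + 2.
Setting these equal: 12p − 2 = −6p + 2 ⇒ 18p = 4 ⇒ p = 2/9, and the value is (12)·(2/9) − 2 = 2/3.
For Column: with q = P(X), equating R1's and R2's payoffs gives 14q − 4 = −4q + 2 ⇒ q = 1/3.

2/3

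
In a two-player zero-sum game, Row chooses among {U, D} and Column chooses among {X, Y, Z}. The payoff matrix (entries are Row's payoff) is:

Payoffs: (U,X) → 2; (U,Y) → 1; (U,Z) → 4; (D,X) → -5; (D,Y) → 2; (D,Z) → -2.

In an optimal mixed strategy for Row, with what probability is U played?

Row minima: U → 1, D → -5; maximin = 1.
Column maxima: X → 2, Y → 2, Z → 4; minimax = 2.
1 ≠ 2, so there is no saddle point; optimal play is mixed.
Z is strictly dominated by X (it gives Row strictly more in every row), so Column never plays it.
On the remaining 2×2 (U, D vs X, Y):
Let Row play U with probability p. Expected payoff against X: 2p + (-5)(1−p) = 7p − 5; against Y: 1p + 2(1−p) = −p + 2.
Setting these equal: 7p − 5 = −p + 2 ⇒ 8p = 7 ⇒ p = 7/8, and the value is (7)·(7/8) − 5 = 9/8.
For Column: with q = P(X), equating U's and D's payoffs gives q + 1 = −7q + 2 ⇒ q = 1/8.

7/8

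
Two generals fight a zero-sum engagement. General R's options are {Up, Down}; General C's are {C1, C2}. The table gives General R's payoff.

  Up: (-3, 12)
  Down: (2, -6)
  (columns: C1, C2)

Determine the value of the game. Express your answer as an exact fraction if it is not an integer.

Row minima: Up → -3, Down → -6; maximin = -3.
Column maxima: C1 → 2, C2 → 12; minimax = 2.
-3 ≠ 2, so there is no saddle point; optimal play is mixed.
Let General R play Up with probability p. Expected payoff against C1: (-3)p + 2(1−p) = −5p + 2; against C2: 12p + (-6)(1−p) = 18p − 6.
Setting these equal: −5p + 2 = 18p − 6 ⇒ −23p = -8 ⇒ p = 8/23, and the value is (-5)·(8/23) + 2 = 6/23.
For General C: with q = P(C1), equating Up's and Down's payoffs gives −15q + 12 = 8q − 6 ⇒ q = 18/23.

6/23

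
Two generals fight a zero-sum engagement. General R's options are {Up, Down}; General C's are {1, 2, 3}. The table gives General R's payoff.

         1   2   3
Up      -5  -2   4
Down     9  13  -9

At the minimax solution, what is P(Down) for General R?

Row minima: Up → -5, Down → -9; maximin = -5.
Column maxima: 1 → 9, 2 → 13, 3 → 4; minimax = 4.
-5 ≠ 4, so there is no saddle point; optimal play is mixed.
2 is strictly dominated by 1 (it gives General R strictly more in every row), so General C never plays it.
On the remaining 2×2 (Up, Down vs 1, 3):
Let General R play Up with probability p. Expected payoff against 1: (-5)p + 9(1−p) = −14p + 9; against 3: 4p + (-9)(1−p) = 13p − 9.
Setting these equal: −14p + 9 = 13p − 9 ⇒ −27p = -18 ⇒ p = 2/3, and the value is (-14)·(2/3) + 9 = -1/3.
For General C: with q = P(1), equating Up's and Down's payoffs gives −9q + 4 = 18q − 9 ⇒ q = 13/27.

1/3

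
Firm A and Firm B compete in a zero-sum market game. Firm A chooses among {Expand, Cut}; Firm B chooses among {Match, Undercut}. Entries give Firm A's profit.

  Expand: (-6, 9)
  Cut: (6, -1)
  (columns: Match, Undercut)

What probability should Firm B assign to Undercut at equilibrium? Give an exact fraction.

6/11

Row minima: Expand → -6, Cut → -1; maximin = -1.
Column maxima: Match → 6, Undercut → 9; minimax = 6.
-1 ≠ 6, so there is no saddle point; optimal play is mixed.
Let Firm A play Expand with probability p. Expected payoff against Match: (-6)p + 6(1−p) = −12p + 6; against Undercut: 9p + (-1)(1−p) = 10p − 1.
Setting these equal: −12p + 6 = 10p − 1 ⇒ −22p = -7 ⇒ p = 7/22, and the value is (-12)·(7/22) + 6 = 24/11.
For Firm B: with q = P(Match), equating Expand's and Cut's payoffs gives −15q + 9 = 7q − 1 ⇒ q = 5/11.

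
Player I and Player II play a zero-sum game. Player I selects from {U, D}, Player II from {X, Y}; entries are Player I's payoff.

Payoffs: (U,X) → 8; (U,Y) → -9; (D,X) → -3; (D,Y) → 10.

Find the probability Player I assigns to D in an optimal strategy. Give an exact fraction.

Row minima: U → -9, D → -3; maximin = -3.
Column maxima: X → 8, Y → 10; minimax = 8.
-3 ≠ 8, so there is no saddle point; optimal play is mixed.
Let Player I play U with probability p. Expected payoff against X: 8p + (-3)(1−p) = 11p − 3; against Y: (-9)p + 10(1−p) = −19p + 10.
Setting these equal: 11p − 3 = −19p + 10 ⇒ 30p = 13 ⇒ p = 13/30, and the value is (11)·(13/30) − 3 = 53/30.
For Player II: with q = P(X), equating U's and D's payoffs gives 17q − 9 = −13q + 10 ⇒ q = 19/30.

17/30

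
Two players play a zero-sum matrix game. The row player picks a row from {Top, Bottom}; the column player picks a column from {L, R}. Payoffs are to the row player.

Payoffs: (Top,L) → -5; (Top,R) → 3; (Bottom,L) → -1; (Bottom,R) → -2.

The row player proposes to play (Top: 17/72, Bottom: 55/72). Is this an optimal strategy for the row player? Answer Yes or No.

No

Against L this mix gives (17/72)·(-5) + (55/72)·(-1) = -35/18.
Against R this mix gives (17/72)·3 + (55/72)·(-2) = -59/72.
The column player will play L, holding the row player to -35/18. Shifting weight toward the row that does better against L would raise this floor (the equalizing mix achieves -13/9 against both L and R), so the proposed strategy is not optimal.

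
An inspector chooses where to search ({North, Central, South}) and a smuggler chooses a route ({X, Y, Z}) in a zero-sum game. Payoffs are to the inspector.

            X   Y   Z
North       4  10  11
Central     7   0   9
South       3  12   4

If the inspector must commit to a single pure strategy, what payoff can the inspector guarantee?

4

Row minima: North → 4, Central → 0, South → 3.
The best of these is 4.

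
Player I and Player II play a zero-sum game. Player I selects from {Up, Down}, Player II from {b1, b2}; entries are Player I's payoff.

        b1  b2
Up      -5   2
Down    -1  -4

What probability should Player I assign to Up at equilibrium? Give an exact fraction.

3/10

Row minima: Up → -5, Down → -4; maximin = -4.
Column maxima: b1 → -1, b2 → 2; minimax = -1.
-4 ≠ -1, so there is no saddle point; optimal play is mixed.
Let Player I play Up with probability p. Expected payoff against b1: (-5)p + (-1)(1−p) = −4p − 1; against b2: 2p + (-4)(1−p) = 6p − 4.
Setting these equal: −4p − 1 = 6p − 4 ⇒ −10p = -3 ⇒ p = 3/10, and the value is (-4)·(3/10) − 1 = -11/5.
For Player II: with q = P(b1), equating Up's and Down's payoffs gives −7q + 2 = 3q − 4 ⇒ q = 3/5.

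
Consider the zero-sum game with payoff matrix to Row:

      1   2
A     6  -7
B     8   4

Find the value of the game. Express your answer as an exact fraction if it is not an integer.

Row minima: A → -7, B → 4; maximin = 4.
Column maxima: 1 → 8, 2 → 4; minimax = 4.
Since maximin = minimax = 4, there is a saddle point and the value is 4.

4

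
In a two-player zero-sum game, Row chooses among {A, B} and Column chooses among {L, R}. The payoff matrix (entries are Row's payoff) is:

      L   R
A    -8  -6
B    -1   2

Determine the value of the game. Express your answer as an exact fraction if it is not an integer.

Row minima: A → -8, B → -1; maximin = -1.
Column maxima: L → -1, R → 2; minimax = -1.
Since maximin = minimax = -1, there is a saddle point and the value is -1.

-1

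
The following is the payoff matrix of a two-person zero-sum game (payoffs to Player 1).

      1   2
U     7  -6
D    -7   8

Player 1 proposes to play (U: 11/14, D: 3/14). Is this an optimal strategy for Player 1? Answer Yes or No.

No

Against 1 this mix gives (11/14)·7 + (3/14)·(-7) = 4.
Against 2 this mix gives (11/14)·(-6) + (3/14)·8 = -3.
Player 2 will play 2, holding Player 1 to -3. Shifting weight toward the row that does better against 2 would raise this floor (the equalizing mix achieves 1/2 against both 2 and 1), so the proposed strategy is not optimal.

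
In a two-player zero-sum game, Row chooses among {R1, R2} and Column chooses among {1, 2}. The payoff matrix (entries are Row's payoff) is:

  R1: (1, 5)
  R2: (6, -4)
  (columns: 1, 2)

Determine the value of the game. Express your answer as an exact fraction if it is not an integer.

17/7

Row minima: R1 → 1, R2 → -4; maximin = 1.
Column maxima: 1 → 6, 2 → 5; minimax = 5.
1 ≠ 5, so there is no saddle point; optimal play is mixed.
Let Row play R1 with probability p. Expected payoff against 1: 1p + 6(1−p) = −5p + 6; against 2: 5p + (-4)(1−p) = 9p − 4.
Setting these equal: −5p + 6 = 9p − 4 ⇒ −14p = -10 ⇒ p = 5/7, and the value is (-5)·(5/7) + 6 = 17/7.
For Column: with q = P(1), equating R1's and R2's payoffs gives −4q + 5 = 10q − 4 ⇒ q = 9/14.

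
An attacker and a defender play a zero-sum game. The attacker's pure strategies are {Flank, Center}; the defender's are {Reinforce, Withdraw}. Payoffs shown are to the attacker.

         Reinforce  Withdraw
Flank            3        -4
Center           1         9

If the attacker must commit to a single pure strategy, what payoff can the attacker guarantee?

1

Row minima: Flank → -4, Center → 1.
The best of these is 1.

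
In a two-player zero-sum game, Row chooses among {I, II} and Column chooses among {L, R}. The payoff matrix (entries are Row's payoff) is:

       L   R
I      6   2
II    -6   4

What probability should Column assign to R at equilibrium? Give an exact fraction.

6/7

Row minima: I → 2, II → -6; maximin = 2.
Column maxima: L → 6, R → 4; minimax = 4.
2 ≠ 4, so there is no saddle point; optimal play is mixed.
Let Row play I with probability p. Expected payoff against L: 6p + (-6)(1−p) = 12p − 6; against R: 2p + 4(1−p) = −2p + 4.
Setting these equal: 12p − 6 = −2p + 4 ⇒ 14p = 10 ⇒ p = 5/7, and the value is (12)·(5/7) − 6 = 18/7.
For Column: with q = P(L), equating I's and II's payoffs gives 4q + 2 = −10q + 4 ⇒ q = 1/7.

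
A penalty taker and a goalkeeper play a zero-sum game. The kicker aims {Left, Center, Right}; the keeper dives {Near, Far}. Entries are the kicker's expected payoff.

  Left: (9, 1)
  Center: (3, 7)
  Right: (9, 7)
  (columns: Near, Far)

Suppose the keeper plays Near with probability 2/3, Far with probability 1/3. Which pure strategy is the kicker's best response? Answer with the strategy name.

Expected payoff of Left: (2/3)·9 + (1/3)·1 = 19/3.
Expected payoff of Center: (2/3)·3 + (1/3)·7 = 13/3.
Expected payoff of Right: (2/3)·9 + (1/3)·7 = 25/3.
The largest is 25/3, so the kicker's best response is Right.

Right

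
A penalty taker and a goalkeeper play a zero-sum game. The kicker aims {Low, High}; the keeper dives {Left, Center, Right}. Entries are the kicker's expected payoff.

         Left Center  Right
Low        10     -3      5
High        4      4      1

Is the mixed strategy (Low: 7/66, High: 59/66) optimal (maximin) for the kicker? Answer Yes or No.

No

Against Left this mix gives (7/66)·10 + (59/66)·4 = 51/11.
Against Center this mix gives (7/66)·(-3) + (59/66)·4 = 215/66.
Against Right this mix gives (7/66)·5 + (59/66)·1 = 47/33.
The keeper will play Right, holding the kicker to 47/33. Shifting weight toward the row that does better against Right would raise this floor (the equalizing mix achieves 23/11 against both Right and Center), so the proposed strategy is not optimal.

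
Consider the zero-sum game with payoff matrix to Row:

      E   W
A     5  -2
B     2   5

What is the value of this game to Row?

Row minima: A → -2, B → 2; maximin = 2.
Column maxima: E → 5, W → 5; minimax = 5.
2 ≠ 5, so there is no saddle point; optimal play is mixed.
Let Row play A with probability p. Expected payoff against E: 5p + 2(1−p) = 3p + 2; against W: (-2)p + 5(1−p) = −7p + 5.
Setting these equal: 3p + 2 = −7p + 5 ⇒ 10p = 3 ⇒ p = 3/10, and the value is (3)·(3/10) + 2 = 29/10.
For Column: with q = P(E), equating A's and B's payoffs gives 7q − 2 = −3q + 5 ⇒ q = 7/10.

29/10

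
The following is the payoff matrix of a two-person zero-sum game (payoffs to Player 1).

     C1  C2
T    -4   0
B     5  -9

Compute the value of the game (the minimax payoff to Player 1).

-2

Row minima: T → -4, B → -9; maximin = -4.
Column maxima: C1 → 5, C2 → 0; minimax = 0.
-4 ≠ 0, so there is no saddle point; optimal play is mixed.
Let Player 1 play T with probability p. Expected payoff against C1: (-4)p + 5(1−p) = −9p + 5; against C2: 0p + (-9)(1−p) = 9p − 9.
Setting these equal: −9p + 5 = 9p − 9 ⇒ −18p = -14 ⇒ p = 7/9, and the value is (-9)·(7/9) + 5 = -2.
For Player 2: with q = P(C1), equating T's and B's payoffs gives −4q = 14q − 9 ⇒ q = 1/2.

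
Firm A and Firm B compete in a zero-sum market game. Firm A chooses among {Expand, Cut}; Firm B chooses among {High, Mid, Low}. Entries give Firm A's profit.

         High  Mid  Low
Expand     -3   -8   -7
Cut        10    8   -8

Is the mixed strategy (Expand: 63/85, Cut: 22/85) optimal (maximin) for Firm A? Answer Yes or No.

Against High this mix gives (63/85)·(-3) + (22/85)·10 = 31/85.
Against Mid this mix gives (63/85)·(-8) + (22/85)·8 = -328/85.
Against Low this mix gives (63/85)·(-7) + (22/85)·(-8) = -617/85.
Firm B will play Low, holding Firm A to -617/85. Shifting weight toward the row that does better against Low would raise this floor (the equalizing mix achieves -120/17 against both Low and Mid), so the proposed strategy is not optimal.

No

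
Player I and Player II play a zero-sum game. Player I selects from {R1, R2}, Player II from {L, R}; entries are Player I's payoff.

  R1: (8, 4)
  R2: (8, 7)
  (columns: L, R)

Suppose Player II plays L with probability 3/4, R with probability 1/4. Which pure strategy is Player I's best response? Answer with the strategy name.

R2

Expected payoff of R1: (3/4)·8 + (1/4)·4 = 7.
Expected payoff of R2: (3/4)·8 + (1/4)·7 = 31/4.
The largest is 31/4, so Player I's best response is R2.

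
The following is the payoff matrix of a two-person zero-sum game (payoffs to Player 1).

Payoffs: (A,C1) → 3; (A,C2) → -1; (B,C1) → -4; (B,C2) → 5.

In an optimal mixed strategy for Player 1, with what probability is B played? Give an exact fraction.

4/13

Row minima: A → -1, B → -4; maximin = -1.
Column maxima: C1 → 3, C2 → 5; minimax = 3.
-1 ≠ 3, so there is no saddle point; optimal play is mixed.
Let Player 1 play A with probability p. Expected payoff against C1: 3p + (-4)(1−p) = 7p − 4; against C2: (-1)p + 5(1−p) = −6p + 5.
Setting these equal: 7p − 4 = −6p + 5 ⇒ 13p = 9 ⇒ p = 9/13, and the value is (7)·(9/13) − 4 = 11/13.
For Player 2: with q = P(C1), equating A's and B's payoffs gives 4q − 1 = −9q + 5 ⇒ q = 6/13.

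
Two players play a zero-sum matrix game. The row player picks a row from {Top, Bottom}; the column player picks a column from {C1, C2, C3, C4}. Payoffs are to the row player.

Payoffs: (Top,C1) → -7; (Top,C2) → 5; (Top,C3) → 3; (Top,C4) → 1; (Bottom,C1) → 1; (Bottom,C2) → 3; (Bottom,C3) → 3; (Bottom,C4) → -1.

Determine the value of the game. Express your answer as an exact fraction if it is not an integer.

Row minima: Top → -7, Bottom → -1; maximin = -1.
Column maxima: C1 → 1, C2 → 5, C3 → 3, C4 → 1; minimax = 1.
-1 ≠ 1, so there is no saddle point; optimal play is mixed.
C2 is strictly dominated by C1 (it gives the row player strictly more in every row), so the column player never plays it.
C3 is strictly dominated by C1 (it gives the row player strictly more in every row), so the column player never plays it.
On the remaining 2×2 (Top, Bottom vs C1, C4):
Let the row player play Top with probability p. Expected payoff against C1: (-7)p + 1(1−p) = −8p + 1; against C4: 1p + (-1)(1−p) = 2p − 1.
Setting these equal: −8p + 1 = 2p − 1 ⇒ −10p = -2 ⇒ p = 1/5, and the value is (-8)·(1/5) + 1 = -3/5.
For the column player: with q = P(C1), equating Top's and Bottom's payoffs gives −8q + 1 = 2q − 1 ⇒ q = 1/5.

-3/5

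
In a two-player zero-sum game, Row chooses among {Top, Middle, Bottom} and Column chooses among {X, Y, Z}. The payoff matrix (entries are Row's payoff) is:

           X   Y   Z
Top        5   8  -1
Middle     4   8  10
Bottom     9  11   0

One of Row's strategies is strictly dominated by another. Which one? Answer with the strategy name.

Bottom gives a strictly higher payoff than Top against every column: 9 > 5, 11 > 8, 0 > -1.
So Top is strictly dominated and Row never plays it.

Top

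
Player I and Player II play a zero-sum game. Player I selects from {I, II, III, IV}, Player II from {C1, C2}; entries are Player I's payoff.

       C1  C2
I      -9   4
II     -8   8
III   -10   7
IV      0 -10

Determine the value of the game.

Row minima: I → -9, II → -8, III → -10, IV → -10; maximin = -8.
Column maxima: C1 → 0, C2 → 8; minimax = 0.
-8 ≠ 0, so there is no saddle point; optimal play is mixed.
I is strictly dominated by II, so Player I never plays it.
III is strictly dominated by II, so Player I never plays it.
On the remaining 2×2 (II, IV vs C1, C2):
Let Player I play II with probability p. Expected payoff against C1: (-8)p + 0(1−p) = −8p; against C2: 8p + (-10)(1−p) = 18p − 10.
Setting these equal: −8p = 18p − 10 ⇒ −26p = -10 ⇒ p = 5/13, and the value is (-8)·(5/13) = -40/13.
For Player II: with q = P(C1), equating II's and IV's payoffs gives −16q + 8 = 10q − 10 ⇒ q = 9/13.

-40/13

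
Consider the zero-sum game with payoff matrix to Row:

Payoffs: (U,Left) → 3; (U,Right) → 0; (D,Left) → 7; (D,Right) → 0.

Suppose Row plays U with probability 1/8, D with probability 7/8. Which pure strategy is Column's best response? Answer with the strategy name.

Right

If Column plays Left, Row's expected payoff is (1/8)·3 + (7/8)·7 = 13/2.
If Column plays Right, Row's expected payoff is (1/8)·0 + (7/8)·0 = 0.
Column minimizes Row's payoff; the smallest is 0, so the best response is Right.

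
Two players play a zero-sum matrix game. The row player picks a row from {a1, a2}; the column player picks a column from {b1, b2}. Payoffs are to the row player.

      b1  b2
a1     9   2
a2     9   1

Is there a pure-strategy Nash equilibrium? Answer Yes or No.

Row minima: a1 → 2, a2 → 1; maximin = 2.
Column maxima: b1 → 9, b2 → 2; minimax = 2.
maximin = minimax = 2, so a saddle point exists.

Yes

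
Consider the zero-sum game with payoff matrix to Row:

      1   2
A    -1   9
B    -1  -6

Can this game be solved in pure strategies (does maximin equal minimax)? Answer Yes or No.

Yes

Row minima: A → -1, B → -6; maximin = -1.
Column maxima: 1 → -1, 2 → 9; minimax = -1.
maximin = minimax = -1, so a saddle point exists.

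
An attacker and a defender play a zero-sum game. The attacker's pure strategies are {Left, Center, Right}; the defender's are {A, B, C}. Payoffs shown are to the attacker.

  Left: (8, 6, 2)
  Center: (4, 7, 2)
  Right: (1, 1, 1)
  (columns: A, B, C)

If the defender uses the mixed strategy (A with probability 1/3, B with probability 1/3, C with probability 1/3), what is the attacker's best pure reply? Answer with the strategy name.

Left

Expected payoff of Left: (1/3)·8 + (1/3)·6 + (1/3)·2 = 16/3.
Expected payoff of Center: (1/3)·4 + (1/3)·7 + (1/3)·2 = 13/3.
Expected payoff of Right: (1/3)·1 + (1/3)·1 + (1/3)·1 = 1.
The largest is 16/3, so the attacker's best response is Left.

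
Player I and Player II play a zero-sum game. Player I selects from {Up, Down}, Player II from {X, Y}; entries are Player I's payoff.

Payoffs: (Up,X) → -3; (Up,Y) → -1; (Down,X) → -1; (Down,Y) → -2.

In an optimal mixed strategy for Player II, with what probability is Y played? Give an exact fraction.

2/3

Row minima: Up → -3, Down → -2; maximin = -2.
Column maxima: X → -1, Y → -1; minimax = -1.
-2 ≠ -1, so there is no saddle point; optimal play is mixed.
Let Player I play Up with probability p. Expected payoff against X: (-3)p + (-1)(1−p) = −2p − 1; against Y: (-1)p + (-2)(1−p) = p − 2.
Setting these equal: −2p − 1 = p − 2 ⇒ −3p = -1 ⇒ p = 1/3, and the value is (-2)·(1/3) − 1 = -5/3.
For Player II: with q = P(X), equating Up's and Down's payoffs gives −2q − 1 = q − 2 ⇒ q = 1/3.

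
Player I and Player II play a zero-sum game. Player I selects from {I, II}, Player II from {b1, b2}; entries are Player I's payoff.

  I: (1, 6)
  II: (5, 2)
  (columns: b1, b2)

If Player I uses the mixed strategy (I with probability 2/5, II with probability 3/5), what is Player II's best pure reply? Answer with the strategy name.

b1

If Player II plays b1, Player I's expected payoff is (2/5)·1 + (3/5)·5 = 17/5.
If Player II plays b2, Player I's expected payoff is (2/5)·6 + (3/5)·2 = 18/5.
Player II minimizes Player I's payoff; the smallest is 17/5, so the best response is b1.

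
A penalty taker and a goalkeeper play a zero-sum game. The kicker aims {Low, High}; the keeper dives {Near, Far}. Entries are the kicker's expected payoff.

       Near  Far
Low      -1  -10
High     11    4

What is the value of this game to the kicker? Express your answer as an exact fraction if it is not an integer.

4

Row minima: Low → -10, High → 4; maximin = 4.
Column maxima: Near → 11, Far → 4; minimax = 4.
Since maximin = minimax = 4, there is a saddle point and the value is 4.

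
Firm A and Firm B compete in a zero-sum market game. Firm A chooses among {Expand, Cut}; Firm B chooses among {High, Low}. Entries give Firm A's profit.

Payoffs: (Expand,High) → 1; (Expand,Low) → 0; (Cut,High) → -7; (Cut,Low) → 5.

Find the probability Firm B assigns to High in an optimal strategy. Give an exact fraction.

5/13

Row minima: Expand → 0, Cut → -7; maximin = 0.
Column maxima: High → 1, Low → 5; minimax = 1.
0 ≠ 1, so there is no saddle point; optimal play is mixed.
Let Firm A play Expand with probability p. Expected payoff against High: 1p + (-7)(1−p) = 8p − 7; against Low: 0p + 5(1−p) = −5p + 5.
Setting these equal: 8p − 7 = −5p + 5 ⇒ 13p = 12 ⇒ p = 12/13, and the value is (8)·(12/13) − 7 = 5/13.
For Firm B: with q = P(High), equating Expand's and Cut's payoffs gives q = −12q + 5 ⇒ q = 5/13.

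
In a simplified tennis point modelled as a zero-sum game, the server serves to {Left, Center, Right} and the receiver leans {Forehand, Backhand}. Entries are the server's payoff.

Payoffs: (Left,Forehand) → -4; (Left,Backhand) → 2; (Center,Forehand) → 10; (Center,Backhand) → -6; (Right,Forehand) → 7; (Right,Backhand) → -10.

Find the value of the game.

Row minima: Left → -4, Center → -6, Right → -10; maximin = -4.
Column maxima: Forehand → 10, Backhand → 2; minimax = 2.
-4 ≠ 2, so there is no saddle point; optimal play is mixed.
Right is strictly dominated by Center, so the server never plays it.
On the remaining 2×2 (Left, Center vs Forehand, Backhand):
Let the server play Left with probability p. Expected payoff against Forehand: (-4)p + 10(1−p) = −14p + 10; against Backhand: 2p + (-6)(1−p) = 8p − 6.
Setting these equal: −14p + 10 = 8p − 6 ⇒ −22p = -16 ⇒ p = 8/11, and the value is (-14)·(8/11) + 10 = -2/11.
For the receiver: with q = P(Forehand), equating Left's and Center's payoffs gives −6q + 2 = 16q − 6 ⇒ q = 4/11.

-2/11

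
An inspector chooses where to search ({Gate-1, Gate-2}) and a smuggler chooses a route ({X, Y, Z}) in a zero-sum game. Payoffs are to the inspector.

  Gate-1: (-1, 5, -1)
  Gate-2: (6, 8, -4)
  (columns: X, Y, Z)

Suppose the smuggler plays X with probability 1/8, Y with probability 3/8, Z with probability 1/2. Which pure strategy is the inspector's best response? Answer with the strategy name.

Expected payoff of Gate-1: (1/8)·(-1) + (3/8)·5 + (1/2)·(-1) = 5/4.
Expected payoff of Gate-2: (1/8)·6 + (3/8)·8 + (1/2)·(-4) = 7/4.
The largest is 7/4, so the inspector's best response is Gate-2.

Gate-2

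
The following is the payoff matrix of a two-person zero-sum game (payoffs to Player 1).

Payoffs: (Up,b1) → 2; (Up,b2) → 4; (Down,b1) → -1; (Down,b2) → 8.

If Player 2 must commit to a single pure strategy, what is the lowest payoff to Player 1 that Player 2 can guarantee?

2

Column maxima: b1 → 2, b2 → 8.
The smallest of these is 2.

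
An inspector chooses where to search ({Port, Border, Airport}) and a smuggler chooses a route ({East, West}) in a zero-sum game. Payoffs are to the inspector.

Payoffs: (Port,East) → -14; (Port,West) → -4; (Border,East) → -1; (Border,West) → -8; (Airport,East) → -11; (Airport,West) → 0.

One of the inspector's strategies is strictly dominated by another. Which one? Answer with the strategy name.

Port

Airport gives a strictly higher payoff than Port against every column: -11 > -14, 0 > -4.
So Port is strictly dominated and the inspector never plays it.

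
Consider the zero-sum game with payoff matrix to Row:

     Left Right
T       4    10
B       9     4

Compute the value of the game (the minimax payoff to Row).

74/11

Row minima: T → 4, B → 4; maximin = 4.
Column maxima: Left → 9, Right → 10; minimax = 9.
4 ≠ 9, so there is no saddle point; optimal play is mixed.
Let Row play T with probability p. Expected payoff against Left: 4p + 9(1−p) = −5p + 9; against Right: 10p + 4(1−p) = 6p + 4.
Setting these equal: −5p + 9 = 6p + 4 ⇒ −11p = -5 ⇒ p = 5/11, and the value is (-5)·(5/11) + 9 = 74/11.
For Column: with q = P(Left), equating T's and B's payoffs gives −6q + 10 = 5q + 4 ⇒ q = 6/11.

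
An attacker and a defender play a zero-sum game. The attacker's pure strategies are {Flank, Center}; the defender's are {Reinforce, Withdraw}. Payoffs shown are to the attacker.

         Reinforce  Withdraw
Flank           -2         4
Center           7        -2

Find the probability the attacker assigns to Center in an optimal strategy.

2/5

Row minima: Flank → -2, Center → -2; maximin = -2.
Column maxima: Reinforce → 7, Withdraw → 4; minimax = 4.
-2 ≠ 4, so there is no saddle point; optimal play is mixed.
Let the attacker play Flank with probability p. Expected payoff against Reinforce: (-2)p + 7(1−p) = −9p + 7; against Withdraw: 4p + (-2)(1−p) = 6p − 2.
Setting these equal: −9p + 7 = 6p − 2 ⇒ −15p = -9 ⇒ p = 3/5, and the value is (-9)·(3/5) + 7 = 8/5.
For the defender: with q = P(Reinforce), equating Flank's and Center's payoffs gives −6q + 4 = 9q − 2 ⇒ q = 2/5.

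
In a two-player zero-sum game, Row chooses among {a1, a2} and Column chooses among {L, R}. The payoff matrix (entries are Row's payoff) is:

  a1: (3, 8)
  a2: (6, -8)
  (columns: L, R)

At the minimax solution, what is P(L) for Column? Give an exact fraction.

16/19

Row minima: a1 → 3, a2 → -8; maximin = 3.
Column maxima: L → 6, R → 8; minimax = 6.
3 ≠ 6, so there is no saddle point; optimal play is mixed.
Let Row play a1 with probability p. Expected payoff against L: 3p + 6(1−p) = −3p + 6; against R: 8p + (-8)(1−p) = 16p − 8.
Setting these equal: −3p + 6 = 16p − 8 ⇒ −19p = -14 ⇒ p = 14/19, and the value is (-3)·(14/19) + 6 = 72/19.
For Column: with q = P(L), equating a1's and a2's payoffs gives −5q + 8 = 14q − 8 ⇒ q = 16/19.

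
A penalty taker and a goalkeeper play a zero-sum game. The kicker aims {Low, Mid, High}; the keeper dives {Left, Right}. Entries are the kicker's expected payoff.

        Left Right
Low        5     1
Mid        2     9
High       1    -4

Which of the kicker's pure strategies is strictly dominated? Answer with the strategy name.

High

Low gives a strictly higher payoff than High against every column: 5 > 1, 1 > -4.
So High is strictly dominated and the kicker never plays it.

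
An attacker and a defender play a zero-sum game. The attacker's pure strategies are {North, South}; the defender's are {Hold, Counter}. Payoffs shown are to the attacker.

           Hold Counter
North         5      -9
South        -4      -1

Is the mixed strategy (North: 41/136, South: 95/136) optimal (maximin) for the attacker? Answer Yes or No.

No

Against Hold this mix gives (41/136)·5 + (95/136)·(-4) = -175/136.
Against Counter this mix gives (41/136)·(-9) + (95/136)·(-1) = -58/17.
The defender will play Counter, holding the attacker to -58/17. Shifting weight toward the row that does better against Counter would raise this floor (the equalizing mix achieves -41/17 against both Counter and Hold), so the proposed strategy is not optimal.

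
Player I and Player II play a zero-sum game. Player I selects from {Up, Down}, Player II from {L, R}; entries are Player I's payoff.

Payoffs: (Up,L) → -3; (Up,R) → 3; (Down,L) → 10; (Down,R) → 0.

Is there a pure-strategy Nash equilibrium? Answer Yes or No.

No

Row minima: Up → -3, Down → 0; maximin = 0.
Column maxima: L → 10, R → 3; minimax = 3.
0 ≠ 3, so no pure-strategy equilibrium exists.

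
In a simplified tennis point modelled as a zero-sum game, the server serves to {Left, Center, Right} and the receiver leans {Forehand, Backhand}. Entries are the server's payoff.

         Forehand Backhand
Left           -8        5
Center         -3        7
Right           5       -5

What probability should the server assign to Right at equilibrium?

1/2

Row minima: Left → -8, Center → -3, Right → -5; maximin = -3.
Column maxima: Forehand → 5, Backhand → 7; minimax = 5.
-3 ≠ 5, so there is no saddle point; optimal play is mixed.
Left is strictly dominated by Center, so the server never plays it.
On the remaining 2×2 (Center, Right vs Forehand, Backhand):
Let the server play Center with probability p. Expected payoff against Forehand: (-3)p + 5(1−p) = −8p + 5; against Backhand: 7p + (-5)(1−p) = 12p − 5.
Setting these equal: −8p + 5 = 12p − 5 ⇒ −20p = -10 ⇒ p = 1/2, and the value is (-8)·(1/2) + 5 = 1.
For the receiver: with q = P(Forehand), equating Center's and Right's payoffs gives −10q + 7 = 10q − 5 ⇒ q = 3/5.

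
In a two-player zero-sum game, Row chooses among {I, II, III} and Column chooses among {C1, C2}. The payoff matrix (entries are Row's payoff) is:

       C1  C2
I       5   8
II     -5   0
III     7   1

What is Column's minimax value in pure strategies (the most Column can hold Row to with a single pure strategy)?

Column maxima: C1 → 7, C2 → 8.
The smallest of these is 7.

7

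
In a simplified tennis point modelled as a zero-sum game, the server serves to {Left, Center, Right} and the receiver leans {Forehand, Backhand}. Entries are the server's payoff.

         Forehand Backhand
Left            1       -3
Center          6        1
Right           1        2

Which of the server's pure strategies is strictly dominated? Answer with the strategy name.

Center gives a strictly higher payoff than Left against every column: 6 > 1, 1 > -3.
So Left is strictly dominated and the server never plays it.

Left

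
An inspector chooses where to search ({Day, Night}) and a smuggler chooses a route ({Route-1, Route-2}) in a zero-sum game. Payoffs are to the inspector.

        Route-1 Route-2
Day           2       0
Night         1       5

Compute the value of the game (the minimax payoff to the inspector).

5/3

Row minima: Day → 0, Night → 1; maximin = 1.
Column maxima: Route-1 → 2, Route-2 → 5; minimax = 2.
1 ≠ 2, so there is no saddle point; optimal play is mixed.
Let the inspector play Day with probability p. Expected payoff against Route-1: 2p + 1(1−p) = p + 1; against Route-2: 0p + 5(1−p) = −5p + 5.
Setting these equal: p + 1 = −5p + 5 ⇒ 6p = 4 ⇒ p = 2/3, and the value is (1)·(2/3) + 1 = 5/3.
For the smuggler: with q = P(Route-1), equating Day's and Night's payoffs gives 2q = −4q + 5 ⇒ q = 5/6.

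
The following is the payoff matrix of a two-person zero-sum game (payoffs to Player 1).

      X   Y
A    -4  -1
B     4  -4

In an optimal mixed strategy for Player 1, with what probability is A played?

8/11

Row minima: A → -4, B → -4; maximin = -4.
Column maxima: X → 4, Y → -1; minimax = -1.
-4 ≠ -1, so there is no saddle point; optimal play is mixed.
Let Player 1 play A with probability p. Expected payoff against X: (-4)p + 4(1−p) = −8p + 4; against Y: (-1)p + (-4)(1−p) = 3p − 4.
Setting these equal: −8p + 4 = 3p − 4 ⇒ −11p = -8 ⇒ p = 8/11, and the value is (-8)·(8/11) + 4 = -20/11.
For Player 2: with q = P(X), equating A's and B's payoffs gives −3q − 1 = 8q − 4 ⇒ q = 3/11.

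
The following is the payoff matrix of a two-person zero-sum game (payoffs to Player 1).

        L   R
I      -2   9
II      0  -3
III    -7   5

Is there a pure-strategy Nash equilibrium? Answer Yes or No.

No

Row minima: I → -2, II → -3, III → -7; maximin = -2.
Column maxima: L → 0, R → 9; minimax = 0.
-2 ≠ 0, so no pure-strategy equilibrium exists.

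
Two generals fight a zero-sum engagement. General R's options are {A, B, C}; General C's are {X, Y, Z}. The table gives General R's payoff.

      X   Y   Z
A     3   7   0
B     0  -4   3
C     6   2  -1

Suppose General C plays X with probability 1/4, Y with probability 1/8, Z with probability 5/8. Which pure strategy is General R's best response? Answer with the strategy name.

Expected payoff of A: (1/4)·3 + (1/8)·7 + (5/8)·0 = 13/8.
Expected payoff of B: (1/4)·0 + (1/8)·(-4) + (5/8)·3 = 11/8.
Expected payoff of C: (1/4)·6 + (1/8)·2 + (5/8)·(-1) = 9/8.
The largest is 13/8, so General R's best response is A.

A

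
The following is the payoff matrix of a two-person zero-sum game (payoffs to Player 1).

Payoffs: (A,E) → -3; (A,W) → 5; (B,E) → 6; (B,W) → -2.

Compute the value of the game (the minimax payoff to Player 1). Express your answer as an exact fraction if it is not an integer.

Row minima: A → -3, B → -2; maximin = -2.
Column maxima: E → 6, W → 5; minimax = 5.
-2 ≠ 5, so there is no saddle point; optimal play is mixed.
Let Player 1 play A with probability p. Expected payoff against E: (-3)p + 6(1−p) = −9p + 6; against W: 5p + (-2)(1−p) = 7p − 2.
Setting these equal: −9p + 6 = 7p − 2 ⇒ −16p = -8 ⇒ p = 1/2, and the value is (-9)·(1/2) + 6 = 3/2.
For Player 2: with q = P(E), equating A's and B's payoffs gives −8q + 5 = 8q − 2 ⇒ q = 7/16.

3/2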